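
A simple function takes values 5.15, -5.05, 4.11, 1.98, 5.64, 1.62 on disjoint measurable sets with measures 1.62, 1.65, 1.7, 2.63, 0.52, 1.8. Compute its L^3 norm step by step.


Step 1: Compute |f_i|^3 for each value:
  |5.15|^3 = 136.590875
  |-5.05|^3 = 128.787625
  |4.11|^3 = 69.426531
  |1.98|^3 = 7.762392
  |5.64|^3 = 179.406144
  |1.62|^3 = 4.251528
Step 2: Multiply by measures and sum:
  136.590875 * 1.62 = 221.277218
  128.787625 * 1.65 = 212.499581
  69.426531 * 1.7 = 118.025103
  7.762392 * 2.63 = 20.415091
  179.406144 * 0.52 = 93.291195
  4.251528 * 1.8 = 7.65275
Sum = 221.277218 + 212.499581 + 118.025103 + 20.415091 + 93.291195 + 7.65275 = 673.160938
Step 3: Take the p-th root:
||f||_3 = (673.160938)^(1/3) = 8.764079


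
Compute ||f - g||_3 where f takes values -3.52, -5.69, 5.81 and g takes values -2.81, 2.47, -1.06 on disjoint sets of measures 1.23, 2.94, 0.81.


Step 1: Compute differences f_i - g_i:
  -3.52 - -2.81 = -0.71
  -5.69 - 2.47 = -8.16
  5.81 - -1.06 = 6.87
Step 2: Compute |diff|^3 * measure for each set:
  |-0.71|^3 * 1.23 = 0.357911 * 1.23 = 0.440231
  |-8.16|^3 * 2.94 = 543.338496 * 2.94 = 1597.415178
  |6.87|^3 * 0.81 = 324.242703 * 0.81 = 262.636589
Step 3: Sum = 1860.491998
Step 4: ||f-g||_3 = (1860.491998)^(1/3) = 12.299174


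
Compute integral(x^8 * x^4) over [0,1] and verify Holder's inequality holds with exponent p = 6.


Step 1: Exact integral of f*g = integral(x^12, 0, 1) = 1/13
     = 0.076923
Step 2: Holder bound with p=6, q=1.2:
  ||f||_p = (integral x^48 dx)^(1/6) = (1/49)^(1/6) = 0.522758
  ||g||_q = (integral x^4.8 dx)^(1/1.2) = (1/5.8)^(1/1.2) = 0.231105
Step 3: Holder bound = ||f||_p * ||g||_q = 0.522758 * 0.231105 = 0.120812
Verification: 0.076923 <= 0.120812 (Holder holds)


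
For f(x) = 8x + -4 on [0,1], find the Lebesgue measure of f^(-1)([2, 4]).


f^(-1)([2, 4]) = {x : 2 <= 8x + -4 <= 4}
Solving: (2 - -4)/8 <= x <= (4 - -4)/8
= [0.75, 1]
Intersecting with [0,1]: [0.75, 1]
Measure = 1 - 0.75 = 0.25


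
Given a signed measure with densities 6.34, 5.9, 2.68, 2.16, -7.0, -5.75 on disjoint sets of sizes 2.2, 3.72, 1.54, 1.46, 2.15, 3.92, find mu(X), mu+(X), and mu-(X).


Step 1: Compute signed measure on each set:
  Set 1: 6.34 * 2.2 = 13.948
  Set 2: 5.9 * 3.72 = 21.948
  Set 3: 2.68 * 1.54 = 4.1272
  Set 4: 2.16 * 1.46 = 3.1536
  Set 5: -7.0 * 2.15 = -15.05
  Set 6: -5.75 * 3.92 = -22.54
Step 2: Total signed measure = (13.948) + (21.948) + (4.1272) + (3.1536) + (-15.05) + (-22.54)
     = 5.5868
Step 3: Positive part mu+(X) = sum of positive contributions = 43.1768
Step 4: Negative part mu-(X) = |sum of negative contributions| = 37.59


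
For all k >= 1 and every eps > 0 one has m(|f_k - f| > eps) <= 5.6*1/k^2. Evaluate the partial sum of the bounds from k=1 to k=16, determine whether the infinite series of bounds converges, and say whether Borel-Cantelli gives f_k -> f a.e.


Step 1: List the terms 5.6*1/k^2 for k = 1 to 16:
  k=1: 5.6
  k=2: 1.4
  k=3: 0.622222
  k=4: 0.35
  k=5: 0.224
  k=6: 0.155556
  k=7: 0.114286
  k=8: 0.0875
  k=9: 0.069136
  k=10: 0.056
  k=11: 0.046281
  k=12: 0.038889
  k=13: 0.033136
  k=14: 0.028571
  k=15: 0.024889
  k=16: 0.021875
Step 2: Partial sum = 5.6 + 1.4 + 0.622222 + 0.35 + 0.224 + 0.155556 + 0.114286 + 0.0875 + 0.069136 + 0.056 + 0.046281 + 0.038889 + 0.033136 + 0.028571 + 0.024889 + 0.021875
     = 8.872341
Step 3: The full series sum_(k>=1) 5.6*1/k^2 converges (p-series with p = 2 > 1; a constant multiple of a convergent series converges).
Step 4: Fix eps > 0. Since sum_k m(|f_k - f| > eps) < infinity, the Borel-Cantelli lemma gives
        m(limsup_k {|f_k - f| > eps}) = 0, i.e. for a.e. x, |f_k(x) - f(x)| <= eps for all large k.
        Applying this with eps = 1/j for j = 1, 2, ... and intersecting the countably many full-measure sets,
        for a.e. x we get limsup_k |f_k(x) - f(x)| <= 1/j for every j, hence f_k -> f almost everywhere.
Conclusion: series converges; Borel-Cantelli yields f_k -> f a.e.


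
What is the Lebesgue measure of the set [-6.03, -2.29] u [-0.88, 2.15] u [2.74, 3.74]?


For pairwise disjoint intervals, m(union) = sum of lengths.
= (-2.29 - -6.03) + (2.15 - -0.88) + (3.74 - 2.74)
= 3.74 + 3.03 + 1
= 7.77


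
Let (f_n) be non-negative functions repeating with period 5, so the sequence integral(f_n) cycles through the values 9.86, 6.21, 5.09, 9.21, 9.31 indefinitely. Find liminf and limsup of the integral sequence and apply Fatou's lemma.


The sequence (integral(f_n)) is periodic with period 5, repeating the values 9.86, 6.21, 5.09, 9.21, 9.31 indefinitely.
Step 1: For a periodic sequence, every tail (a_m, a_(m+1), ...) contains all 5 period values infinitely often.
Step 2: Hence inf of every tail = min of the period values = min(9.86, 6.21, 5.09, 9.21, 9.31) = 5.09.
        liminf_n integral(f_n) = sup over m of (inf of tail from m) = 5.09.
Step 3: Similarly sup of every tail = max of the period values = 9.86.
        limsup_n integral(f_n) = 9.86.
Step 4: Fatou's lemma: integral(liminf_n f_n) <= liminf_n integral(f_n) = 5.09.
        So the integral of the pointwise liminf is at most 5.09.


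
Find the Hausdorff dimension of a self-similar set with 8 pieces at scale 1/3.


For a self-similar set with N copies scaled by 1/r:
dim_H = log(N)/log(r) = log(8)/log(3)
= 2.079442/1.098612
= 1.892789


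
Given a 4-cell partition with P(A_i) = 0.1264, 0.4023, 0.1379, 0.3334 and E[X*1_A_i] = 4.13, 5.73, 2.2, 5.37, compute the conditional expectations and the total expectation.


For each cell A_i: E[X|A_i] = E[X*1_A_i] / P(A_i)
Step 1: E[X|A_1] = 4.13 / 0.1264 = 32.674051
Step 2: E[X|A_2] = 5.73 / 0.4023 = 14.243102
Step 3: E[X|A_3] = 2.2 / 0.1379 = 15.95359
Step 4: E[X|A_4] = 5.37 / 0.3334 = 16.106779
Verification: E[X] = sum E[X*1_A_i] = 4.13 + 5.73 + 2.2 + 5.37 = 17.43


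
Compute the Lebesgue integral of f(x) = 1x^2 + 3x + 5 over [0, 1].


The Lebesgue integral of a Riemann-integrable function agrees with the Riemann integral.
Antiderivative F(x) = (1/3)x^3 + (3/2)x^2 + 5x
F(1) = (1/3)*1^3 + (3/2)*1^2 + 5*1
     = (1/3)*1 + (3/2)*1 + 5*1
     = 0.333333 + 1.5 + 5
     = 6.833333
F(0) = 0.0
Integral = F(1) - F(0) = 6.833333 - 0.0 = 6.833333


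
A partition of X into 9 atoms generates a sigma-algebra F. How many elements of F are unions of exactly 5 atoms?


Each element of F is a union of some subset of the 9 atoms.
Elements that are unions of exactly 5 atoms correspond to 5-element subsets of the 9 atoms.
Count = C(9, 5) = 9! / (5! * 4!) = 126.


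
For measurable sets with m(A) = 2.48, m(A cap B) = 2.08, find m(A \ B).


m(A \ B) = m(A) - m(A n B)
= 2.48 - 2.08
= 0.4


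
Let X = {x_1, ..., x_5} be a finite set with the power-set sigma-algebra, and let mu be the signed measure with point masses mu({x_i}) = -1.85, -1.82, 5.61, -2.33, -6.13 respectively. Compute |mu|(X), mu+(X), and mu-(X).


Step 1: Every measurable set is a union of atoms (the cells / points), so a Hahn decomposition is
  obtained by grouping atoms by sign: P = union of atoms with mu > 0, N = union of the remaining atoms.
  Atoms in P (indices): 3;  atoms in N (indices): 1, 2, 4, 5
  Positive values: 5.61
  Negative values: -1.85, -1.82, -2.33, -6.13
Step 2: mu+(X) = mu(P) = sum of positive atom values = 5.61
Step 3: mu-(X) = -mu(N) = sum of |negative atom values| = 12.13
Step 4: |mu|(X) = mu+(X) + mu-(X) = 5.61 + 12.13 = 17.74


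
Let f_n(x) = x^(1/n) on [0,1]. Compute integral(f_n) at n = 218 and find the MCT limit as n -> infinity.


At n = 218: f_218(x) = x^(1/218).
Step 1: integral(x^(1/218), 0, 1) = [x^(1/218+1) / (1/218+1)] from 0 to 1
     = 1 / (1/218 + 1) = 1 / ((218+1)/218) = 218/(218+1)
     = 218/219 = 0.995434
Step 2: As n -> infinity, f_n(x) = x^(1/n) -> 1 for x in (0,1], and f_n is increasing in n.
By MCT, lim_n integral(f_n) = integral(lim_n f_n) = integral(1, 0, 1) = 1.
Step 3: Verify convergence: 218/219 = 0.995434 -> 1


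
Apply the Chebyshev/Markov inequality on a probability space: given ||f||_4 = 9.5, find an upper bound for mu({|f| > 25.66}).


Chebyshev/Markov inequality: mu(|f| > eps) <= (||f||_p / eps)^p
Step 1: ||f||_4 / eps = 9.5 / 25.66 = 0.370226
Step 2: Raise to power p = 4:
  (0.370226)^4 = 0.018787
Step 3: Therefore mu(|f| > 25.66) <= 0.018787


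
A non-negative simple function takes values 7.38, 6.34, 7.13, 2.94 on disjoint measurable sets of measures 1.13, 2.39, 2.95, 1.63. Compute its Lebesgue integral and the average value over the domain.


Step 1: Integral = sum(value_i * measure_i)
= 7.38*1.13 + 6.34*2.39 + 7.13*2.95 + 2.94*1.63
= 8.3394 + 15.1526 + 21.0335 + 4.7922
= 49.3177
Step 2: Total measure of domain = 1.13 + 2.39 + 2.95 + 1.63 = 8.1
Step 3: Average value = 49.3177 / 8.1 = 6.088605


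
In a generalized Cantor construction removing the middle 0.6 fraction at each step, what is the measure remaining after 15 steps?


Step 1: At each step, fraction remaining = 1 - 0.6 = 0.4
Step 2: After 15 steps, measure = (0.4)^15
Result = 1.073742e-06


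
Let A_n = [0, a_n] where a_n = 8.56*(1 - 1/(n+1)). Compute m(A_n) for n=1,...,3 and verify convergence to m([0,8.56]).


By continuity of measure from below: if A_n increases to A, then m(A_n) -> m(A).
Here A = [0, 8.56], so m(A) = 8.56
Step 1: a_1 = 8.56*(1 - 1/2) = 4.28, m(A_1) = 4.28
Step 2: a_2 = 8.56*(1 - 1/3) = 5.7067, m(A_2) = 5.7067
Step 3: a_3 = 8.56*(1 - 1/4) = 6.42, m(A_3) = 6.42
Limit: m(A_n) -> m([0,8.56]) = 8.56


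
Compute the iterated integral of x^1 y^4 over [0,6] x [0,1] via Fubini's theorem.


By Fubini's theorem, the double integral factors as a product of single integrals:
Step 1: integral_0^6 x^1 dx = [x^2/2] from 0 to 6
     = 6^2/2 = 18
Step 2: integral_0^1 y^4 dy = [y^5/5] from 0 to 1
     = 1^5/5 = 0.2
Step 3: Double integral = 18 * 0.2 = 3.6


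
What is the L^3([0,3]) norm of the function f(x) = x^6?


Step 1: ||f||_3 = (integral_0^3 |x^6|^3 dx)^(1/3)
     = (integral_0^3 x^18 dx)^(1/3)
Step 2: integral_0^3 x^18 dx = [x^19/(19)] from 0 to 3 = 3^19/19
     = 1162261467/19 = 6.117166e+07
Step 3: ||f||_3 = (6.117166e+07)^(1/3) = 394.018621


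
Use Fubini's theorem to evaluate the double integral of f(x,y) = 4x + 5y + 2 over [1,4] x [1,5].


By Fubini, integrate in x first, then y.
Step 1: Fix y, integrate over x in [1,4]:
  integral(4x + 5y + 2, x=1..4)
  = 4*(4^2 - 1^2)/2 + (5y + 2)*(4 - 1)
  = 30 + (5y + 2)*3
  = 30 + 15y + 6
  = 36 + 15y
Step 2: Integrate over y in [1,5]:
  integral(36 + 15y, y=1..5)
  = 36*4 + 15*(5^2 - 1^2)/2
  = 144 + 180
  = 324


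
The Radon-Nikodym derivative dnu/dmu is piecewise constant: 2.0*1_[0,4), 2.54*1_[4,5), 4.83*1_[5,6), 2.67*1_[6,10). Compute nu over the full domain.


Integrate each piece of the Radon-Nikodym derivative:
Step 1: integral_0^4 2.0 dx = 2.0*(4-0) = 2.0*4 = 8
Step 2: integral_4^5 2.54 dx = 2.54*(5-4) = 2.54*1 = 2.54
Step 3: integral_5^6 4.83 dx = 4.83*(6-5) = 4.83*1 = 4.83
Step 4: integral_6^10 2.67 dx = 2.67*(10-6) = 2.67*4 = 10.68
Total: 8 + 2.54 + 4.83 + 10.68 = 26.05


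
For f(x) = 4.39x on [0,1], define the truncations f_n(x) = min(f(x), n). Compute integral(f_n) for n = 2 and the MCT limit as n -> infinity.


f(x) = 4.39x on [0,1]; f_n(x) = min(4.39x, n). At n = 2:
Step 1: f(x) reaches 2 at x = 2/4.39 = 0.455581
Step 2: integral(f_2) = integral(4.39x, 0, 0.455581) + integral(2, 0.455581, 1)
       = 4.39*0.455581^2/2 + 2*(1 - 0.455581)
       = 0.455581 + 1.088838
       = 1.544419
Step 3: As n -> infinity, f_n increases to f, so by MCT integral(f_n) -> integral(f) = 4.39/2 = 2.195.
Convergence: integral(f_2) = 1.544419 -> 2.195 as n -> infinity


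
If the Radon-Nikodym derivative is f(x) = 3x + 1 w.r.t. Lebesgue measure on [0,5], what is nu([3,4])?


nu(A) = integral_A (dnu/dmu) dmu = integral_3^4 (3x + 1) dx
Step 1: Antiderivative F(x) = (3/2)x^2 + 1x
Step 2: F(4) = (3/2)*4^2 + 1*4 = 24 + 4 = 28
Step 3: F(3) = (3/2)*3^2 + 1*3 = 13.5 + 3 = 16.5
Step 4: nu([3,4]) = F(4) - F(3) = 28 - 16.5 = 11.5


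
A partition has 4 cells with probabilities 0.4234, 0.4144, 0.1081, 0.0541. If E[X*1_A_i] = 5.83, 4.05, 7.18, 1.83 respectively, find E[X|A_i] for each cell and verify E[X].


For each cell A_i: E[X|A_i] = E[X*1_A_i] / P(A_i)
Step 1: E[X|A_1] = 5.83 / 0.4234 = 13.769485
Step 2: E[X|A_2] = 4.05 / 0.4144 = 9.773166
Step 3: E[X|A_3] = 7.18 / 0.1081 = 66.419981
Step 4: E[X|A_4] = 1.83 / 0.0541 = 33.826248
Verification: E[X] = sum E[X*1_A_i] = 5.83 + 4.05 + 7.18 + 1.83 = 18.89


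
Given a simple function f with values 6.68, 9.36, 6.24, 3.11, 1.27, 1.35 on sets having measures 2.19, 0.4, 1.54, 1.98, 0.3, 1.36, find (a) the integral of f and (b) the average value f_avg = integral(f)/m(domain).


Step 1: Integral = sum(value_i * measure_i)
= 6.68*2.19 + 9.36*0.4 + 6.24*1.54 + 3.11*1.98 + 1.27*0.3 + 1.35*1.36
= 14.6292 + 3.744 + 9.6096 + 6.1578 + 0.381 + 1.836
= 36.3576
Step 2: Total measure of domain = 2.19 + 0.4 + 1.54 + 1.98 + 0.3 + 1.36 = 7.77
Step 3: Average value = 36.3576 / 7.77 = 4.679228


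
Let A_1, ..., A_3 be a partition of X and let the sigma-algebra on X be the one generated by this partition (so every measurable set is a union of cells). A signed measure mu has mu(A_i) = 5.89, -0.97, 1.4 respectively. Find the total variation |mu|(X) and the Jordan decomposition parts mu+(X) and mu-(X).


Step 1: Every measurable set is a union of atoms (the cells / points), so a Hahn decomposition is
  obtained by grouping atoms by sign: P = union of atoms with mu > 0, N = union of the remaining atoms.
  Atoms in P (indices): 1, 3;  atoms in N (indices): 2
  Positive values: 5.89, 1.4
  Negative values: -0.97
Step 2: mu+(X) = mu(P) = sum of positive atom values = 7.29
Step 3: mu-(X) = -mu(N) = sum of |negative atom values| = 0.97
Step 4: |mu|(X) = mu+(X) + mu-(X) = 7.29 + 0.97 = 8.26


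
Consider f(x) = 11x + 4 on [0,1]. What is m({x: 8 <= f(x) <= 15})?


f^(-1)([8, 15]) = {x : 8 <= 11x + 4 <= 15}
Solving: (8 - 4)/11 <= x <= (15 - 4)/11
= [0.363636, 1]
Intersecting with [0,1]: [0.363636, 1]
Measure = 1 - 0.363636 = 0.636364


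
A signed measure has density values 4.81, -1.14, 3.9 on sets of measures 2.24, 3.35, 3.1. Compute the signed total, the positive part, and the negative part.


Step 1: Compute signed measure on each set:
  Set 1: 4.81 * 2.24 = 10.7744
  Set 2: -1.14 * 3.35 = -3.819
  Set 3: 3.9 * 3.1 = 12.09
Step 2: Total signed measure = (10.7744) + (-3.819) + (12.09)
     = 19.0454
Step 3: Positive part mu+(X) = sum of positive contributions = 22.8644
Step 4: Negative part mu-(X) = |sum of negative contributions| = 3.819


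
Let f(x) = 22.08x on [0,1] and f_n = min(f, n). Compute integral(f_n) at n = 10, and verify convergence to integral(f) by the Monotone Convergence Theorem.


f(x) = 22.08x on [0,1]; f_n(x) = min(22.08x, n). At n = 10:
Step 1: f(x) reaches 10 at x = 10/22.08 = 0.452899
Step 2: integral(f_10) = integral(22.08x, 0, 0.452899) + integral(10, 0.452899, 1)
       = 22.08*0.452899^2/2 + 10*(1 - 0.452899)
       = 2.264493 + 5.471014
       = 7.735507
Step 3: As n -> infinity, f_n increases to f, so by MCT integral(f_n) -> integral(f) = 22.08/2 = 11.04.
Convergence: integral(f_10) = 7.735507 -> 11.04 as n -> infinity


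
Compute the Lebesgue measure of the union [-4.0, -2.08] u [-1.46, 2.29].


For pairwise disjoint intervals, m(union) = sum of lengths.
= (-2.08 - -4.0) + (2.29 - -1.46)
= 1.92 + 3.75
= 5.67


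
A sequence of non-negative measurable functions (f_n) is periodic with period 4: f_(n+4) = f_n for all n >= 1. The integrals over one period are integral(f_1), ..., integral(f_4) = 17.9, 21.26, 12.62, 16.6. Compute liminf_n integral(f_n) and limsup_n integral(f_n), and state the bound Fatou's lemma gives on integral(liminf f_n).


The sequence (integral(f_n)) is periodic with period 4, repeating the values 17.9, 21.26, 12.62, 16.6 indefinitely.
Step 1: For a periodic sequence, every tail (a_m, a_(m+1), ...) contains all 4 period values infinitely often.
Step 2: Hence inf of every tail = min of the period values = min(17.9, 21.26, 12.62, 16.6) = 12.62.
        liminf_n integral(f_n) = sup over m of (inf of tail from m) = 12.62.
Step 3: Similarly sup of every tail = max of the period values = 21.26.
        limsup_n integral(f_n) = 21.26.
Step 4: Fatou's lemma: integral(liminf_n f_n) <= liminf_n integral(f_n) = 12.62.
        So the integral of the pointwise liminf is at most 12.62.


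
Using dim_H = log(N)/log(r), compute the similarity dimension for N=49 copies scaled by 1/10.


For a self-similar set with N copies scaled by 1/r:
dim_H = log(N)/log(r) = log(49)/log(10)
= 3.89182/2.302585
= 1.690196


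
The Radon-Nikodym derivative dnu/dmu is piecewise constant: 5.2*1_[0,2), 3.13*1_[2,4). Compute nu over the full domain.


Integrate each piece of the Radon-Nikodym derivative:
Step 1: integral_0^2 5.2 dx = 5.2*(2-0) = 5.2*2 = 10.4
Step 2: integral_2^4 3.13 dx = 3.13*(4-2) = 3.13*2 = 6.26
Total: 10.4 + 6.26 = 16.66


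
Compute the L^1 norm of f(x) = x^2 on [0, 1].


Step 1: ||f||_1 = (integral_0^1 |x^2|^1 dx)^(1/1)
     = (integral_0^1 x^2 dx)^(1/1)
Step 2: integral_0^1 x^2 dx = [x^3/(3)] from 0 to 1 = 1^3/3
     = 1/3 = 0.333333
Step 3: ||f||_1 = (0.333333)^(1/1) = 0.333333


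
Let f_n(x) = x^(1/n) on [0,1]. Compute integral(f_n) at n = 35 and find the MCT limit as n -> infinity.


At n = 35: f_35(x) = x^(1/35).
Step 1: integral(x^(1/35), 0, 1) = [x^(1/35+1) / (1/35+1)] from 0 to 1
     = 1 / (1/35 + 1) = 1 / ((35+1)/35) = 35/(35+1)
     = 35/36 = 0.972222
Step 2: As n -> infinity, f_n(x) = x^(1/n) -> 1 for x in (0,1], and f_n is increasing in n.
By MCT, lim_n integral(f_n) = integral(lim_n f_n) = integral(1, 0, 1) = 1.
Step 3: Verify convergence: 35/36 = 0.972222 -> 1


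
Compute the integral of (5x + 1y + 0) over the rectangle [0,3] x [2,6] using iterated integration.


By Fubini, integrate in x first, then y.
Step 1: Fix y, integrate over x in [0,3]:
  integral(5x + 1y + 0, x=0..3)
  = 5*(3^2 - 0^2)/2 + (1y + 0)*(3 - 0)
  = 22.5 + (1y + 0)*3
  = 22.5 + 3y + 0
  = 22.5 + 3y
Step 2: Integrate over y in [2,6]:
  integral(22.5 + 3y, y=2..6)
  = 22.5*4 + 3*(6^2 - 2^2)/2
  = 90 + 48
  = 138


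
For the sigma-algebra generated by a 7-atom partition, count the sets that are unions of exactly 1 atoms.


Each element of F is a union of some subset of the 7 atoms.
Elements that are unions of exactly 1 atoms correspond to 1-element subsets of the 7 atoms.
Count = C(7, 1) = 7! / (1! * 6!) = 7.


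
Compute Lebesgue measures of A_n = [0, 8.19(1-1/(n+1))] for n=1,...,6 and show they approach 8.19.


By continuity of measure from below: if A_n increases to A, then m(A_n) -> m(A).
Here A = [0, 8.19], so m(A) = 8.19
Step 1: a_1 = 8.19*(1 - 1/2) = 4.095, m(A_1) = 4.095
Step 2: a_2 = 8.19*(1 - 1/3) = 5.46, m(A_2) = 5.46
Step 3: a_3 = 8.19*(1 - 1/4) = 6.1425, m(A_3) = 6.1425
Step 4: a_4 = 8.19*(1 - 1/5) = 6.552, m(A_4) = 6.552
Step 5: a_5 = 8.19*(1 - 1/6) = 6.825, m(A_5) = 6.825
Step 6: a_6 = 8.19*(1 - 1/7) = 7.02, m(A_6) = 7.02
Limit: m(A_n) -> m([0,8.19]) = 8.19


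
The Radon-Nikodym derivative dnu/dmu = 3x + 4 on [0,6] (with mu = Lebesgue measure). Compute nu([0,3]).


nu(A) = integral_A (dnu/dmu) dmu = integral_0^3 (3x + 4) dx
Step 1: Antiderivative F(x) = (3/2)x^2 + 4x
Step 2: F(3) = (3/2)*3^2 + 4*3 = 13.5 + 12 = 25.5
Step 3: F(0) = (3/2)*0^2 + 4*0 = 0.0 + 0 = 0.0
Step 4: nu([0,3]) = F(3) - F(0) = 25.5 - 0.0 = 25.5


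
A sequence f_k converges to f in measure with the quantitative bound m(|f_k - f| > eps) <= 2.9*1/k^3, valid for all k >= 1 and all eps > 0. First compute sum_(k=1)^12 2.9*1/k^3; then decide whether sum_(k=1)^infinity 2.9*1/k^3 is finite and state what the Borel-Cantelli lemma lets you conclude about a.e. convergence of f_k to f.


Step 1: List the terms 2.9*1/k^3 for k = 1 to 12:
  k=1: 2.9
  k=2: 0.3625
  k=3: 0.107407
  k=4: 0.045312
  k=5: 0.0232
  k=6: 0.013426
  k=7: 0.008455
  k=8: 0.005664
  k=9: 0.003978
  k=10: 0.0029
  k=11: 0.002179
  k=12: 0.001678
Step 2: Partial sum = 2.9 + 0.3625 + 0.107407 + 0.045312 + 0.0232 + 0.013426 + 0.008455 + 0.005664 + 0.003978 + 0.0029 + 0.002179 + 0.001678
     = 3.4767
Step 3: The full series sum_(k>=1) 2.9*1/k^3 converges (p-series with p = 3 > 1; a constant multiple of a convergent series converges).
Step 4: Fix eps > 0. Since sum_k m(|f_k - f| > eps) < infinity, the Borel-Cantelli lemma gives
        m(limsup_k {|f_k - f| > eps}) = 0, i.e. for a.e. x, |f_k(x) - f(x)| <= eps for all large k.
        Applying this with eps = 1/j for j = 1, 2, ... and intersecting the countably many full-measure sets,
        for a.e. x we get limsup_k |f_k(x) - f(x)| <= 1/j for every j, hence f_k -> f almost everywhere.
Conclusion: series converges; Borel-Cantelli yields f_k -> f a.e.


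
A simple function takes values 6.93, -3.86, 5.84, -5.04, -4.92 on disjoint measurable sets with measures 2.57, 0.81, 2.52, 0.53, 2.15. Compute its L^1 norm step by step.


Step 1: Compute |f_i|^1 for each value:
  |6.93|^1 = 6.93
  |-3.86|^1 = 3.86
  |5.84|^1 = 5.84
  |-5.04|^1 = 5.04
  |-4.92|^1 = 4.92
Step 2: Multiply by measures and sum:
  6.93 * 2.57 = 17.8101
  3.86 * 0.81 = 3.1266
  5.84 * 2.52 = 14.7168
  5.04 * 0.53 = 2.6712
  4.92 * 2.15 = 10.578
Sum = 17.8101 + 3.1266 + 14.7168 + 2.6712 + 10.578 = 48.9027
Step 3: Take the p-th root:
||f||_1 = (48.9027)^(1/1) = 48.9027


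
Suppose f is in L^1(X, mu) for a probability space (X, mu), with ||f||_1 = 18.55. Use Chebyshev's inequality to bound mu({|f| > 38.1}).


Chebyshev/Markov inequality: mu(|f| > eps) <= (||f||_p / eps)^p
Step 1: ||f||_1 / eps = 18.55 / 38.1 = 0.486877
Step 2: Raise to power p = 1:
  (0.486877)^1 = 0.486877
Step 3: Therefore mu(|f| > 38.1) <= 0.486877


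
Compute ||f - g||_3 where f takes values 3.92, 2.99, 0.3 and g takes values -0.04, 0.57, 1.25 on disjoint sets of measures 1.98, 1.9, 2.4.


Step 1: Compute differences f_i - g_i:
  3.92 - -0.04 = 3.96
  2.99 - 0.57 = 2.42
  0.3 - 1.25 = -0.95
Step 2: Compute |diff|^3 * measure for each set:
  |3.96|^3 * 1.98 = 62.099136 * 1.98 = 122.956289
  |2.42|^3 * 1.9 = 14.172488 * 1.9 = 26.927727
  |-0.95|^3 * 2.4 = 0.857375 * 2.4 = 2.0577
Step 3: Sum = 151.941716
Step 4: ||f-g||_3 = (151.941716)^(1/3) = 5.336121


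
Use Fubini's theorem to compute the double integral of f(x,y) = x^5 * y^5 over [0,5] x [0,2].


By Fubini's theorem, the double integral factors as a product of single integrals:
Step 1: integral_0^5 x^5 dx = [x^6/6] from 0 to 5
     = 5^6/6 = 2604.166667
Step 2: integral_0^2 y^5 dy = [y^6/6] from 0 to 2
     = 2^6/6 = 10.666667
Step 3: Double integral = 2604.166667 * 10.666667 = 27777.777778


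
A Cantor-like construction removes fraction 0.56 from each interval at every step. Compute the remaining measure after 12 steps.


Step 1: At each step, fraction remaining = 1 - 0.56 = 0.44
Step 2: After 12 steps, measure = (0.44)^12
Result = 5.265409e-05


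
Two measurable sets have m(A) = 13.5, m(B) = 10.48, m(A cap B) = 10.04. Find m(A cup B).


By inclusion-exclusion: m(A u B) = m(A) + m(B) - m(A n B)
= 13.5 + 10.48 - 10.04
= 13.94


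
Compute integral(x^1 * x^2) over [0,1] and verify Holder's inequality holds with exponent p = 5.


Step 1: Exact integral of f*g = integral(x^3, 0, 1) = 1/4
     = 0.25
Step 2: Holder bound with p=5, q=1.25:
  ||f||_p = (integral x^5 dx)^(1/5) = (1/6)^(1/5) = 0.698827
  ||g||_q = (integral x^2.5 dx)^(1/1.25) = (1/3.5)^(1/1.25) = 0.367067
Step 3: Holder bound = ||f||_p * ||g||_q = 0.698827 * 0.367067 = 0.256517
Verification: 0.25 <= 0.256517 (Holder holds)


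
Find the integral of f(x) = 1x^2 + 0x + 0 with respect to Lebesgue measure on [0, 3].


The Lebesgue integral of a Riemann-integrable function agrees with the Riemann integral.
Antiderivative F(x) = (1/3)x^3 + (0/2)x^2 + 0x
F(3) = (1/3)*3^3 + (0/2)*3^2 + 0*3
     = (1/3)*27 + (0/2)*9 + 0*3
     = 9 + 0.0 + 0
     = 9
F(0) = 0.0
Integral = F(3) - F(0) = 9 - 0.0 = 9


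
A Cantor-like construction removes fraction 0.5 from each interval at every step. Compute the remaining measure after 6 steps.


Step 1: At each step, fraction remaining = 1 - 0.5 = 0.5
Step 2: After 6 steps, measure = (0.5)^6
Step 3: Computing the power step by step:
  After step 1: 0.5
  After step 2: 0.25
  After step 3: 0.125
  After step 4: 0.0625
  After step 5: 0.03125
  ...
Result = 0.015625


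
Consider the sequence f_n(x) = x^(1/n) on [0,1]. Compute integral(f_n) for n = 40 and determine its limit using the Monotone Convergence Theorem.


At n = 40: f_40(x) = x^(1/40).
Step 1: integral(x^(1/40), 0, 1) = [x^(1/40+1) / (1/40+1)] from 0 to 1
     = 1 / (1/40 + 1) = 1 / ((40+1)/40) = 40/(40+1)
     = 40/41 = 0.97561
Step 2: As n -> infinity, f_n(x) = x^(1/n) -> 1 for x in (0,1], and f_n is increasing in n.
By MCT, lim_n integral(f_n) = integral(lim_n f_n) = integral(1, 0, 1) = 1.
Step 3: Verify convergence: 40/41 = 0.97561 -> 1


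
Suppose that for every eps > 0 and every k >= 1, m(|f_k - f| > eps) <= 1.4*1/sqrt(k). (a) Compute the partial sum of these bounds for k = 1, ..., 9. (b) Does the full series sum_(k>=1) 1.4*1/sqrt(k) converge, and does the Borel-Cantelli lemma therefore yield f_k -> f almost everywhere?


Step 1: List the terms 1.4*1/sqrt(k) for k = 1 to 9:
  k=1: 1.4
  k=2: 0.989949
  k=3: 0.80829
  k=4: 0.7
  k=5: 0.626099
  k=6: 0.571548
  k=7: 0.52915
  k=8: 0.494975
  k=9: 0.466667
Step 2: Partial sum = 1.4 + 0.989949 + 0.80829 + 0.7 + 0.626099 + 0.571548 + 0.52915 + 0.494975 + 0.466667
     = 6.586678
Step 3: The full series sum_(k>=1) 1.4*1/sqrt(k) diverges (p-series with p = 1/2 <= 1; a nonzero constant multiple of a divergent series diverges).
Step 4: The (first) Borel-Cantelli lemma requires a summable sequence of measures, so it does not apply here;
        from this bound alone no conclusion about a.e. convergence can be drawn (convergence in measure still
        gives an a.e.-convergent subsequence, but not a.e. convergence of the whole sequence).
Conclusion: series diverges; Borel-Cantelli is inconclusive about a.e. convergence of f_k.


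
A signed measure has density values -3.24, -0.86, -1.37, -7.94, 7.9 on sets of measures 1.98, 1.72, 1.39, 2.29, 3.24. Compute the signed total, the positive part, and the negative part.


Step 1: Compute signed measure on each set:
  Set 1: -3.24 * 1.98 = -6.4152
  Set 2: -0.86 * 1.72 = -1.4792
  Set 3: -1.37 * 1.39 = -1.9043
  Set 4: -7.94 * 2.29 = -18.1826
  Set 5: 7.9 * 3.24 = 25.596
Step 2: Total signed measure = (-6.4152) + (-1.4792) + (-1.9043) + (-18.1826) + (25.596)
     = -2.3853
Step 3: Positive part mu+(X) = sum of positive contributions = 25.596
Step 4: Negative part mu-(X) = |sum of negative contributions| = 27.9813


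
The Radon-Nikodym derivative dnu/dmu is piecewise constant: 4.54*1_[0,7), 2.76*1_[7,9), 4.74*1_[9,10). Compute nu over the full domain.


Integrate each piece of the Radon-Nikodym derivative:
Step 1: integral_0^7 4.54 dx = 4.54*(7-0) = 4.54*7 = 31.78
Step 2: integral_7^9 2.76 dx = 2.76*(9-7) = 2.76*2 = 5.52
Step 3: integral_9^10 4.74 dx = 4.74*(10-9) = 4.74*1 = 4.74
Total: 31.78 + 5.52 + 4.74 = 42.04


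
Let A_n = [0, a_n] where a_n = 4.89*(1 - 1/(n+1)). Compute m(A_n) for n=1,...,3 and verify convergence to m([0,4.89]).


By continuity of measure from below: if A_n increases to A, then m(A_n) -> m(A).
Here A = [0, 4.89], so m(A) = 4.89
Step 1: a_1 = 4.89*(1 - 1/2) = 2.445, m(A_1) = 2.445
Step 2: a_2 = 4.89*(1 - 1/3) = 3.26, m(A_2) = 3.26
Step 3: a_3 = 4.89*(1 - 1/4) = 3.6675, m(A_3) = 3.6675
Limit: m(A_n) -> m([0,4.89]) = 4.89


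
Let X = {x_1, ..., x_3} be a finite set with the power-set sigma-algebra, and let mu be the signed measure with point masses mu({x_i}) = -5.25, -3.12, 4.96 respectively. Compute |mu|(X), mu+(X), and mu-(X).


Step 1: Every measurable set is a union of atoms (the cells / points), so a Hahn decomposition is
  obtained by grouping atoms by sign: P = union of atoms with mu > 0, N = union of the remaining atoms.
  Atoms in P (indices): 3;  atoms in N (indices): 1, 2
  Positive values: 4.96
  Negative values: -5.25, -3.12
Step 2: mu+(X) = mu(P) = sum of positive atom values = 4.96
Step 3: mu-(X) = -mu(N) = sum of |negative atom values| = 8.37
Step 4: |mu|(X) = mu+(X) + mu-(X) = 4.96 + 8.37 = 13.33


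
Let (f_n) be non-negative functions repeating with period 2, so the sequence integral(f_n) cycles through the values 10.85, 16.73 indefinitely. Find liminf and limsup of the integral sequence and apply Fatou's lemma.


The sequence (integral(f_n)) is periodic with period 2, repeating the values 10.85, 16.73 indefinitely.
Step 1: For a periodic sequence, every tail (a_m, a_(m+1), ...) contains all 2 period values infinitely often.
Step 2: Hence inf of every tail = min of the period values = min(10.85, 16.73) = 10.85.
        liminf_n integral(f_n) = sup over m of (inf of tail from m) = 10.85.
Step 3: Similarly sup of every tail = max of the period values = 16.73.
        limsup_n integral(f_n) = 16.73.
Step 4: Fatou's lemma: integral(liminf_n f_n) <= liminf_n integral(f_n) = 10.85.
        So the integral of the pointwise liminf is at most 10.85.


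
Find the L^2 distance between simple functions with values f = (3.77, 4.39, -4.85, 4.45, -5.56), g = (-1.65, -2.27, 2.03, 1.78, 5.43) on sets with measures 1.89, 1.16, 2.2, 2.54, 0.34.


Step 1: Compute differences f_i - g_i:
  3.77 - -1.65 = 5.42
  4.39 - -2.27 = 6.66
  -4.85 - 2.03 = -6.88
  4.45 - 1.78 = 2.67
  -5.56 - 5.43 = -10.99
Step 2: Compute |diff|^2 * measure for each set:
  |5.42|^2 * 1.89 = 29.3764 * 1.89 = 55.521396
  |6.66|^2 * 1.16 = 44.3556 * 1.16 = 51.452496
  |-6.88|^2 * 2.2 = 47.3344 * 2.2 = 104.13568
  |2.67|^2 * 2.54 = 7.1289 * 2.54 = 18.107406
  |-10.99|^2 * 0.34 = 120.7801 * 0.34 = 41.065234
Step 3: Sum = 270.282212
Step 4: ||f-g||_2 = (270.282212)^(1/2) = 16.440262


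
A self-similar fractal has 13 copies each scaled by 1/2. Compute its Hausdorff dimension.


For a self-similar set with N copies scaled by 1/r:
dim_H = log(N)/log(r) = log(13)/log(2)
= 2.564949/0.693147
= 3.70044


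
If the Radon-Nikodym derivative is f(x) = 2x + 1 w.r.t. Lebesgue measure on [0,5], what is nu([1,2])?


nu(A) = integral_A (dnu/dmu) dmu = integral_1^2 (2x + 1) dx
Step 1: Antiderivative F(x) = (2/2)x^2 + 1x
Step 2: F(2) = (2/2)*2^2 + 1*2 = 4 + 2 = 6
Step 3: F(1) = (2/2)*1^2 + 1*1 = 1 + 1 = 2
Step 4: nu([1,2]) = F(2) - F(1) = 6 - 2 = 4


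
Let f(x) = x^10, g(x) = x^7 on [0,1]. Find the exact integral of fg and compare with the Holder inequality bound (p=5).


Step 1: Exact integral of f*g = integral(x^17, 0, 1) = 1/18
     = 0.055556
Step 2: Holder bound with p=5, q=1.25:
  ||f||_p = (integral x^50 dx)^(1/5) = (1/51)^(1/5) = 0.455497
  ||g||_q = (integral x^8.75 dx)^(1/1.25) = (1/9.75)^(1/1.25) = 0.161732
Step 3: Holder bound = ||f||_p * ||g||_q = 0.455497 * 0.161732 = 0.073669
Verification: 0.055556 <= 0.073669 (Holder holds)


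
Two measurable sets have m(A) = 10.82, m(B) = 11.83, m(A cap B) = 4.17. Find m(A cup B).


By inclusion-exclusion: m(A u B) = m(A) + m(B) - m(A n B)
= 10.82 + 11.83 - 4.17
= 18.48


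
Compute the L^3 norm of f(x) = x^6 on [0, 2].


Step 1: ||f||_3 = (integral_0^2 |x^6|^3 dx)^(1/3)
     = (integral_0^2 x^18 dx)^(1/3)
Step 2: integral_0^2 x^18 dx = [x^19/(19)] from 0 to 2 = 2^19/19
     = 524288/19 = 27594.105263
Step 3: ||f||_3 = (27594.105263)^(1/3) = 30.218445


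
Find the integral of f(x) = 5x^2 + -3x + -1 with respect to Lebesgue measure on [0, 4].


The Lebesgue integral of a Riemann-integrable function agrees with the Riemann integral.
Antiderivative F(x) = (5/3)x^3 + (-3/2)x^2 + -1x
F(4) = (5/3)*4^3 + (-3/2)*4^2 + -1*4
     = (5/3)*64 + (-3/2)*16 + -1*4
     = 106.666667 + -24 + -4
     = 78.666667
F(0) = 0.0
Integral = F(4) - F(0) = 78.666667 - 0.0 = 78.666667


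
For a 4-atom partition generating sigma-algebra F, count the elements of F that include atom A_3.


Each element of F is a union of some subset S of the 4 atoms.
The element contains A_3 iff A_3 is in S.
So we count subsets S of {A_1,...,A_4} with A_3 in S: choose freely among the other 3 atoms.
Count = 2^(4-1) = 2^3 = 8.


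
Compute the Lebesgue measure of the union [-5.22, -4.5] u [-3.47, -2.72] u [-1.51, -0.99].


For pairwise disjoint intervals, m(union) = sum of lengths.
= (-4.5 - -5.22) + (-2.72 - -3.47) + (-0.99 - -1.51)
= 0.72 + 0.75 + 0.52
= 1.99


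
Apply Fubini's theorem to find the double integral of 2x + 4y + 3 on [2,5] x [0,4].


By Fubini, integrate in x first, then y.
Step 1: Fix y, integrate over x in [2,5]:
  integral(2x + 4y + 3, x=2..5)
  = 2*(5^2 - 2^2)/2 + (4y + 3)*(5 - 2)
  = 21 + (4y + 3)*3
  = 21 + 12y + 9
  = 30 + 12y
Step 2: Integrate over y in [0,4]:
  integral(30 + 12y, y=0..4)
  = 30*4 + 12*(4^2 - 0^2)/2
  = 120 + 96
  = 216


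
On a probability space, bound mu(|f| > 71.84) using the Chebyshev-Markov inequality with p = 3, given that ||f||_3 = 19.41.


Chebyshev/Markov inequality: mu(|f| > eps) <= (||f||_p / eps)^p
Step 1: ||f||_3 / eps = 19.41 / 71.84 = 0.270184
Step 2: Raise to power p = 3:
  (0.270184)^3 = 0.019723
Step 3: Therefore mu(|f| > 71.84) <= 0.019723


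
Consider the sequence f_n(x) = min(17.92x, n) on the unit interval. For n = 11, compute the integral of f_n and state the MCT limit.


f(x) = 17.92x on [0,1]; f_n(x) = min(17.92x, n). At n = 11:
Step 1: f(x) reaches 11 at x = 11/17.92 = 0.613839
Step 2: integral(f_11) = integral(17.92x, 0, 0.613839) + integral(11, 0.613839, 1)
       = 17.92*0.613839^2/2 + 11*(1 - 0.613839)
       = 3.376116 + 4.247768
       = 7.623884
Step 3: As n -> infinity, f_n increases to f, so by MCT integral(f_n) -> integral(f) = 17.92/2 = 8.96.
Convergence: integral(f_11) = 7.623884 -> 8.96 as n -> infinity


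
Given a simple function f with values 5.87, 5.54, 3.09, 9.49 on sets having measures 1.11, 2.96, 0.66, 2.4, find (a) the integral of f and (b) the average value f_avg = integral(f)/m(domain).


Step 1: Integral = sum(value_i * measure_i)
= 5.87*1.11 + 5.54*2.96 + 3.09*0.66 + 9.49*2.4
= 6.5157 + 16.3984 + 2.0394 + 22.776
= 47.7295
Step 2: Total measure of domain = 1.11 + 2.96 + 0.66 + 2.4 = 7.13
Step 3: Average value = 47.7295 / 7.13 = 6.69418


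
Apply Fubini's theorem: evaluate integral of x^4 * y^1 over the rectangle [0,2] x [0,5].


By Fubini's theorem, the double integral factors as a product of single integrals:
Step 1: integral_0^2 x^4 dx = [x^5/5] from 0 to 2
     = 2^5/5 = 6.4
Step 2: integral_0^5 y^1 dy = [y^2/2] from 0 to 5
     = 5^2/2 = 12.5
Step 3: Double integral = 6.4 * 12.5 = 80


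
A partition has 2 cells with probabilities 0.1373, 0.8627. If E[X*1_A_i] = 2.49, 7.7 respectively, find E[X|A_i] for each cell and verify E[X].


For each cell A_i: E[X|A_i] = E[X*1_A_i] / P(A_i)
Step 1: E[X|A_1] = 2.49 / 0.1373 = 18.13547
Step 2: E[X|A_2] = 7.7 / 0.8627 = 8.925467
Verification: E[X] = sum E[X*1_A_i] = 2.49 + 7.7 = 10.19


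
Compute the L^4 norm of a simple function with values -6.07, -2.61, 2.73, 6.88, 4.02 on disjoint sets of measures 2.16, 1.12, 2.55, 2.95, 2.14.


Step 1: Compute |f_i|^4 for each value:
  |-6.07|^4 = 1357.546656
  |-2.61|^4 = 46.404706
  |2.73|^4 = 55.545718
  |6.88|^4 = 2240.545423
  |4.02|^4 = 261.158528
Step 2: Multiply by measures and sum:
  1357.546656 * 2.16 = 2932.300777
  46.404706 * 1.12 = 51.973271
  55.545718 * 2.55 = 141.641582
  2240.545423 * 2.95 = 6609.608999
  261.158528 * 2.14 = 558.87925
Sum = 2932.300777 + 51.973271 + 141.641582 + 6609.608999 + 558.87925 = 10294.403879
Step 3: Take the p-th root:
||f||_4 = (10294.403879)^(1/4) = 10.072802


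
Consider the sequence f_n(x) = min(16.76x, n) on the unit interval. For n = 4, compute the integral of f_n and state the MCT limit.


f(x) = 16.76x on [0,1]; f_n(x) = min(16.76x, n). At n = 4:
Step 1: f(x) reaches 4 at x = 4/16.76 = 0.238663
Step 2: integral(f_4) = integral(16.76x, 0, 0.238663) + integral(4, 0.238663, 1)
       = 16.76*0.238663^2/2 + 4*(1 - 0.238663)
       = 0.477327 + 3.045346
       = 3.522673
Step 3: As n -> infinity, f_n increases to f, so by MCT integral(f_n) -> integral(f) = 16.76/2 = 8.38.
Convergence: integral(f_4) = 3.522673 -> 8.38 as n -> infinity


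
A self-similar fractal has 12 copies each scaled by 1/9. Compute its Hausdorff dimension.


For a self-similar set with N copies scaled by 1/r:
dim_H = log(N)/log(r) = log(12)/log(9)
= 2.484907/2.197225
= 1.13093


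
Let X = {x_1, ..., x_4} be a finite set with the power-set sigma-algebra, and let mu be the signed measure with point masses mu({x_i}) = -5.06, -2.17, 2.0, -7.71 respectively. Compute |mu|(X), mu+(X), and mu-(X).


Step 1: Every measurable set is a union of atoms (the cells / points), so a Hahn decomposition is
  obtained by grouping atoms by sign: P = union of atoms with mu > 0, N = union of the remaining atoms.
  Atoms in P (indices): 3;  atoms in N (indices): 1, 2, 4
  Positive values: 2
  Negative values: -5.06, -2.17, -7.71
Step 2: mu+(X) = mu(P) = sum of positive atom values = 2
Step 3: mu-(X) = -mu(N) = sum of |negative atom values| = 14.94
Step 4: |mu|(X) = mu+(X) + mu-(X) = 2 + 14.94 = 16.94


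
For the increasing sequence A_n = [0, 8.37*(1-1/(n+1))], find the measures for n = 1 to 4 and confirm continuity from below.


By continuity of measure from below: if A_n increases to A, then m(A_n) -> m(A).
Here A = [0, 8.37], so m(A) = 8.37
Step 1: a_1 = 8.37*(1 - 1/2) = 4.185, m(A_1) = 4.185
Step 2: a_2 = 8.37*(1 - 1/3) = 5.58, m(A_2) = 5.58
Step 3: a_3 = 8.37*(1 - 1/4) = 6.2775, m(A_3) = 6.2775
Step 4: a_4 = 8.37*(1 - 1/5) = 6.696, m(A_4) = 6.696
Limit: m(A_n) -> m([0,8.37]) = 8.37


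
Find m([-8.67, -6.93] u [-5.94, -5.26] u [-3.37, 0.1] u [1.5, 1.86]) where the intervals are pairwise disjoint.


For pairwise disjoint intervals, m(union) = sum of lengths.
= (-6.93 - -8.67) + (-5.26 - -5.94) + (0.1 - -3.37) + (1.86 - 1.5)
= 1.74 + 0.68 + 3.47 + 0.36
= 6.25


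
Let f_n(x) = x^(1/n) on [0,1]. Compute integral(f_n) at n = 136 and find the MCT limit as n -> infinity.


At n = 136: f_136(x) = x^(1/136).
Step 1: integral(x^(1/136), 0, 1) = [x^(1/136+1) / (1/136+1)] from 0 to 1
     = 1 / (1/136 + 1) = 1 / ((136+1)/136) = 136/(136+1)
     = 136/137 = 0.992701
Step 2: As n -> infinity, f_n(x) = x^(1/n) -> 1 for x in (0,1], and f_n is increasing in n.
By MCT, lim_n integral(f_n) = integral(lim_n f_n) = integral(1, 0, 1) = 1.
Step 3: Verify convergence: 136/137 = 0.992701 -> 1


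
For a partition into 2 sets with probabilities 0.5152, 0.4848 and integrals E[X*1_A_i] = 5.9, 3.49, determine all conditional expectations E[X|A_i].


For each cell A_i: E[X|A_i] = E[X*1_A_i] / P(A_i)
Step 1: E[X|A_1] = 5.9 / 0.5152 = 11.451863
Step 2: E[X|A_2] = 3.49 / 0.4848 = 7.198845
Verification: E[X] = sum E[X*1_A_i] = 5.9 + 3.49 = 9.39


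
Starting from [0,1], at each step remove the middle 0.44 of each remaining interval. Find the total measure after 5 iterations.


Step 1: At each step, fraction remaining = 1 - 0.44 = 0.56
Step 2: After 5 steps, measure = (0.56)^5
Step 3: Computing the power step by step:
  After step 1: 0.56
  After step 2: 0.3136
  After step 3: 0.175616
  After step 4: 0.098345
  After step 5: 0.055073
Result = 0.055073


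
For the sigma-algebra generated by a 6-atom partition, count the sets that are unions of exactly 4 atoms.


Each element of F is a union of some subset of the 6 atoms.
Elements that are unions of exactly 4 atoms correspond to 4-element subsets of the 6 atoms.
Count = C(6, 4) = 6! / (4! * 2!) = 15.


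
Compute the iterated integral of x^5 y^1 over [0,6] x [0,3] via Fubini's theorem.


By Fubini's theorem, the double integral factors as a product of single integrals:
Step 1: integral_0^6 x^5 dx = [x^6/6] from 0 to 6
     = 6^6/6 = 7776
Step 2: integral_0^3 y^1 dy = [y^2/2] from 0 to 3
     = 3^2/2 = 4.5
Step 3: Double integral = 7776 * 4.5 = 34992


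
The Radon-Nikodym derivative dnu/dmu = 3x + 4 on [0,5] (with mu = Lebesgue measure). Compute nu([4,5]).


nu(A) = integral_A (dnu/dmu) dmu = integral_4^5 (3x + 4) dx
Step 1: Antiderivative F(x) = (3/2)x^2 + 4x
Step 2: F(5) = (3/2)*5^2 + 4*5 = 37.5 + 20 = 57.5
Step 3: F(4) = (3/2)*4^2 + 4*4 = 24 + 16 = 40
Step 4: nu([4,5]) = F(5) - F(4) = 57.5 - 40 = 17.5
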